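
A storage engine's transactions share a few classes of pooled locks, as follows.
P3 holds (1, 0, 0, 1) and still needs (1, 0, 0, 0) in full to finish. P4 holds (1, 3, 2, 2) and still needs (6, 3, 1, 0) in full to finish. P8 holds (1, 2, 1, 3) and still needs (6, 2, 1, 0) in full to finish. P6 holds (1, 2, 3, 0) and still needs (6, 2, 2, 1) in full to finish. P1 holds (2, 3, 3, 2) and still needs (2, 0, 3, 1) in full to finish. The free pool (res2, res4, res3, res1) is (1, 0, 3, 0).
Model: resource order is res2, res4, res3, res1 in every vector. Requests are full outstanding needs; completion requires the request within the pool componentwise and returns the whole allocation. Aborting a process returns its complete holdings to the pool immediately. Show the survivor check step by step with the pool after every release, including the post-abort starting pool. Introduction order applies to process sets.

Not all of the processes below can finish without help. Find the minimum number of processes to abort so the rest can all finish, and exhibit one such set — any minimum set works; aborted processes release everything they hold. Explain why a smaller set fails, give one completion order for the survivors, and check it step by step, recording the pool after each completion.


The answer: abort P4 and P6.
Key observation: the deadlocked P8 becomes finishable only because P4 and P6 released (2, 5, 5, 2); it completes at step 3 below.
Why nothing smaller works — every single abort fails: P3 alone leaves P4 blocked (short on res2); P4 alone leaves P8 blocked (short on res2); P8 alone leaves P4 blocked (short on res2); P6 alone leaves P4 blocked (short on res2); P1 alone leaves P4 blocked (short on res2).
One survivor order: P3, P1, P8. Walking it through (post-abort pool first):
  pool = (3, 5, 8, 2)
  P3: need (1, 0, 0, 0) fits (3, 5, 8, 2); releases (1, 0, 0, 1), pool now (4, 5, 8, 3)
  P1: need (2, 0, 3, 1) fits (4, 5, 8, 3); releases (2, 3, 3, 2), pool now (6, 8, 11, 5)
  P8: need (6, 2, 1, 0) fits (6, 8, 11, 5); releases (1, 2, 1, 3), pool now (7, 10, 12, 8)


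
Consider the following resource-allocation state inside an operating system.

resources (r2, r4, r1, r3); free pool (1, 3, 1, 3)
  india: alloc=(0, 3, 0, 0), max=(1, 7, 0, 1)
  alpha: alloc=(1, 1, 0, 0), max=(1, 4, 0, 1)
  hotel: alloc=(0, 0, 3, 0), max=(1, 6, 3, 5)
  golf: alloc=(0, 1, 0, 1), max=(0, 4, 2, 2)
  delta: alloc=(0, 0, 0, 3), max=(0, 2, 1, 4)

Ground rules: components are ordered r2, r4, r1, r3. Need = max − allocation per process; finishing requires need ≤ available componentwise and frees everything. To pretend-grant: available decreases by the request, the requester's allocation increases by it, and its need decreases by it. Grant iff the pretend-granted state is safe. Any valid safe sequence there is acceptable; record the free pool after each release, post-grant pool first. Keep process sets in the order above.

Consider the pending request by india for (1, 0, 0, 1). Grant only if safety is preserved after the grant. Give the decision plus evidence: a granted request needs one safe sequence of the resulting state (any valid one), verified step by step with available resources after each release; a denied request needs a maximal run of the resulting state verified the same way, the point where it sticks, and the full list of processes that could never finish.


GRANT — the state after the grant stays safe, e.g. via alpha, delta, india, hotel, golf.
Key observation: post-grant, (0, 3, 1, 2) remains, and an order beginning with alpha completes everyone.
Step-by-step check of the post-grant state:
  pool = (0, 3, 1, 2)
  alpha needs (0, 3, 0, 1) <= (0, 3, 1, 2) -> finishes; pool += (1, 1, 0, 0) = (1, 4, 1, 2)
  delta needs (0, 2, 1, 1) <= (1, 4, 1, 2) -> finishes; pool += (0, 0, 0, 3) = (1, 4, 1, 5)
  india needs (0, 4, 0, 0) <= (1, 4, 1, 5) -> finishes; pool += (1, 3, 0, 1) = (2, 7, 1, 6)
  hotel needs (1, 6, 0, 5) <= (2, 7, 1, 6) -> finishes; pool += (0, 0, 3, 0) = (2, 7, 4, 6)
  golf needs (0, 3, 2, 1) <= (2, 7, 4, 6) -> finishes; pool += (0, 1, 0, 1) = (2, 8, 4, 7)


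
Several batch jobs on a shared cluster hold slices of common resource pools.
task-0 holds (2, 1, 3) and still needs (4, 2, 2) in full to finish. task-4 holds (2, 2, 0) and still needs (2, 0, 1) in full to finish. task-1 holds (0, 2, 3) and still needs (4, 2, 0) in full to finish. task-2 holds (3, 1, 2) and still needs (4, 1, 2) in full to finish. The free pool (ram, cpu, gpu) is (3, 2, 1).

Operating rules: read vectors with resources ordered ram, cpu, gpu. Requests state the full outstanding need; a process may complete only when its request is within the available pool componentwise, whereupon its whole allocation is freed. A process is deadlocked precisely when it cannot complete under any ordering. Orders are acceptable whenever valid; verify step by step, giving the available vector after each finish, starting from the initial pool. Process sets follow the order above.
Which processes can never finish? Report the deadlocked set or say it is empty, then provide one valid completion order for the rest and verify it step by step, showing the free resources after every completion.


Nothing here is deadlocked.
Key observation: beginning at task-4, releases accumulate fast enough that every process eventually fits.
The rest can finish in the order task-4, task-1, task-2, task-0. Verifying each step:
  pool = (3, 2, 1)
  task-4: need (2, 0, 1) fits (3, 2, 1); releases (2, 2, 0), pool now (5, 4, 1)
  task-1: need (4, 2, 0) fits (5, 4, 1); releases (0, 2, 3), pool now (5, 6, 4)
  task-2: need (4, 1, 2) fits (5, 6, 4); releases (3, 1, 2), pool now (8, 7, 6)
  task-0: need (4, 2, 2) fits (8, 7, 6); releases (2, 1, 3), pool now (10, 8, 9)


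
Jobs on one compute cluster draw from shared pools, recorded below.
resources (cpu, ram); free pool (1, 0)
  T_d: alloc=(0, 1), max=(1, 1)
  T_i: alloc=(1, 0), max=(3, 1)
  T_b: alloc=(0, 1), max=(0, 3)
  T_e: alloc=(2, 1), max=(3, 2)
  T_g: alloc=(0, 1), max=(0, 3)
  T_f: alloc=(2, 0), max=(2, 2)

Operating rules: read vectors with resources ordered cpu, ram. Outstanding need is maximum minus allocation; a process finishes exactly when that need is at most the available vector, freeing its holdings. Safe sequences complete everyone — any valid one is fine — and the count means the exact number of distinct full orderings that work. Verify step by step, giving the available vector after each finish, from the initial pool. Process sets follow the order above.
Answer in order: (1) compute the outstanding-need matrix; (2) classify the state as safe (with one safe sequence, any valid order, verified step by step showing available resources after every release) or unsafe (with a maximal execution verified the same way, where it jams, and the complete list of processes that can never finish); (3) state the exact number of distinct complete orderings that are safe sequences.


(1) Outstanding need per process (order cpu, ram):
  T_d: (1, 0)
  T_i: (2, 1)
  T_b: (0, 2)
  T_e: (1, 1)
  T_g: (0, 2)
  T_f: (0, 2)
(2) SAFE. One safe sequence: T_d, T_e, T_b, T_g, T_f, T_i.
Key observation: the order's first zero-slack moment is T_d ((1, 0) needed, (1, 0) free — a requested resource with nothing to spare).
Walking it through:
  pool = (1, 0)
  T_d needs (1, 0) <= (1, 0) -> finishes; pool += (0, 1) = (1, 1)
  T_e needs (1, 1) <= (1, 1) -> finishes; pool += (2, 1) = (3, 2)
  T_b needs (0, 2) <= (3, 2) -> finishes; pool += (0, 1) = (3, 3)
  T_g needs (0, 2) <= (3, 3) -> finishes; pool += (0, 1) = (3, 4)
  T_f needs (0, 2) <= (3, 4) -> finishes; pool += (2, 0) = (5, 4)
  T_i needs (2, 1) <= (5, 4) -> finishes; pool += (1, 0) = (6, 4)
(3) Precisely 24 of the possible complete orderings are safe sequences.


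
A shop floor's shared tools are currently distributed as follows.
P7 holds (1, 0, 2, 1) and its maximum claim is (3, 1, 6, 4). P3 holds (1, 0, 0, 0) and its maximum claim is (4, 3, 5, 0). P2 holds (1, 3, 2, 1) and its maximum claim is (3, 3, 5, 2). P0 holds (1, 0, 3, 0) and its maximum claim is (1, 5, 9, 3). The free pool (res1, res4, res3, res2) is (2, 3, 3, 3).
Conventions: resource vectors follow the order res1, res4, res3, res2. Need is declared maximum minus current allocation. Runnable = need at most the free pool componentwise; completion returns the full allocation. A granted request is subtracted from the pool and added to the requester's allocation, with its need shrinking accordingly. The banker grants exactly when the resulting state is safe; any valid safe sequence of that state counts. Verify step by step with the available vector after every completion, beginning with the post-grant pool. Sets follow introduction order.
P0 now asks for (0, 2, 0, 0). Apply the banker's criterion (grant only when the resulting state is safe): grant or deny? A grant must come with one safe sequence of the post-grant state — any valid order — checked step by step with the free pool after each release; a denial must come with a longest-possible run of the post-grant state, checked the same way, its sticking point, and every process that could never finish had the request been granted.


GRANT. The post-grant state is safe; one safe sequence: P2, P7, P0, P3.
Key observation: post-grant, (2, 1, 3, 3) remains, and an order beginning with P2 completes everyone.
Step-by-step check of the post-grant state:
  pool = (2, 1, 3, 3)
  run P2 (needs (2, 0, 3, 1), free (2, 1, 3, 3)); after release of (1, 3, 2, 1) the pool is (3, 4, 5, 4)
  run P7 (needs (2, 1, 4, 3), free (3, 4, 5, 4)); after release of (1, 0, 2, 1) the pool is (4, 4, 7, 5)
  run P0 (needs (0, 3, 6, 3), free (4, 4, 7, 5)); after release of (1, 2, 3, 0) the pool is (5, 6, 10, 5)
  run P3 (needs (3, 3, 5, 0), free (5, 6, 10, 5)); after release of (1, 0, 0, 0) the pool is (6, 6, 10, 5)


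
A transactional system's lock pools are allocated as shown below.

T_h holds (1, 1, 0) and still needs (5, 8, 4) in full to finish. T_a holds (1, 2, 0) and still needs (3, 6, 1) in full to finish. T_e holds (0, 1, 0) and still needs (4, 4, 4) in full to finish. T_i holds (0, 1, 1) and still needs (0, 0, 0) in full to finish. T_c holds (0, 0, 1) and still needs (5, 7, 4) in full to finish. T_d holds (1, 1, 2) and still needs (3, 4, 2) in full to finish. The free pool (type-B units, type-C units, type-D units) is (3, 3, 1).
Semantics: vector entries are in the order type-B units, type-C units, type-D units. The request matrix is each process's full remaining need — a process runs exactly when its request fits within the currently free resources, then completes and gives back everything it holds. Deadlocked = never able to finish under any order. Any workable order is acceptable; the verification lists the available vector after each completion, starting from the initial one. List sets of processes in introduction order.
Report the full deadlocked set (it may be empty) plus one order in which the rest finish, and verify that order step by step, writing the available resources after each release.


No process is deadlocked.
Key observation: no deadlock: T_i fits now, and the freed resources carry the rest through.
The rest can finish in the order T_i, T_d, T_e, T_a, T_c, T_h. Step-by-step check:
  pool = (3, 3, 1)
  T_i: need (0, 0, 0) fits (3, 3, 1); releases (0, 1, 1), pool now (3, 4, 2)
  T_d: need (3, 4, 2) fits (3, 4, 2); releases (1, 1, 2), pool now (4, 5, 4)
  T_e: need (4, 4, 4) fits (4, 5, 4); releases (0, 1, 0), pool now (4, 6, 4)
  T_a: need (3, 6, 1) fits (4, 6, 4); releases (1, 2, 0), pool now (5, 8, 4)
  T_c: need (5, 7, 4) fits (5, 8, 4); releases (0, 0, 1), pool now (5, 8, 5)
  T_h: need (5, 8, 4) fits (5, 8, 5); releases (1, 1, 0), pool now (6, 9, 5)


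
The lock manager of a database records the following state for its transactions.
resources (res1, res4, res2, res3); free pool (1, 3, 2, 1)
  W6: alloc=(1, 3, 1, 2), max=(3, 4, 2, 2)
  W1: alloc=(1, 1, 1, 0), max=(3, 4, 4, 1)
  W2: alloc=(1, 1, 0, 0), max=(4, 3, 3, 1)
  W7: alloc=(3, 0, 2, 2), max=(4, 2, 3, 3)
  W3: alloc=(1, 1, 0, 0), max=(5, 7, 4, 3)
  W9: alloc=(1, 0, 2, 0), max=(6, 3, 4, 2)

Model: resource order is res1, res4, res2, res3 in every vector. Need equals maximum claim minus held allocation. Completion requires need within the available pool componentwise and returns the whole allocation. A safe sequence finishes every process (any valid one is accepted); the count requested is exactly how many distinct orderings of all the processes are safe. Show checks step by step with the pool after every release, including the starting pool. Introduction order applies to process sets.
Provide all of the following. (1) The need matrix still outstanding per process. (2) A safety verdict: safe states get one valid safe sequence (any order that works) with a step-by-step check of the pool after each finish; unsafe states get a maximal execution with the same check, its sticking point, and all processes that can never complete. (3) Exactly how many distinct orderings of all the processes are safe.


(1) Outstanding need per process (order res1, res4, res2, res3):
  W6: (2, 1, 1, 0)
  W1: (2, 3, 3, 1)
  W2: (3, 2, 3, 1)
  W7: (1, 2, 1, 1)
  W3: (4, 6, 4, 3)
  W9: (5, 3, 2, 2)
(2) The state is SAFE; one workable sequence: W7, W6, W2, W1, W9, W3.
Key observation: the first exact fit in this order is W7 — it needs (1, 2, 1, 1) with (1, 3, 2, 1) free, meeting a requested resource to the last unit.
Step-by-step check:
  pool = (1, 3, 2, 1)
  run W7 (needs (1, 2, 1, 1), free (1, 3, 2, 1)); after release of (3, 0, 2, 2) the pool is (4, 3, 4, 3)
  run W6 (needs (2, 1, 1, 0), free (4, 3, 4, 3)); after release of (1, 3, 1, 2) the pool is (5, 6, 5, 5)
  run W2 (needs (3, 2, 3, 1), free (5, 6, 5, 5)); after release of (1, 1, 0, 0) the pool is (6, 7, 5, 5)
  run W1 (needs (2, 3, 3, 1), free (6, 7, 5, 5)); after release of (1, 1, 1, 0) the pool is (7, 8, 6, 5)
  run W9 (needs (5, 3, 2, 2), free (7, 8, 6, 5)); after release of (1, 0, 2, 0) the pool is (8, 8, 8, 5)
  run W3 (needs (4, 6, 4, 3), free (8, 8, 8, 5)); after release of (1, 1, 0, 0) the pool is (9, 9, 8, 5)
(3) Exactly 48 of the possible complete orderings are safe sequences.


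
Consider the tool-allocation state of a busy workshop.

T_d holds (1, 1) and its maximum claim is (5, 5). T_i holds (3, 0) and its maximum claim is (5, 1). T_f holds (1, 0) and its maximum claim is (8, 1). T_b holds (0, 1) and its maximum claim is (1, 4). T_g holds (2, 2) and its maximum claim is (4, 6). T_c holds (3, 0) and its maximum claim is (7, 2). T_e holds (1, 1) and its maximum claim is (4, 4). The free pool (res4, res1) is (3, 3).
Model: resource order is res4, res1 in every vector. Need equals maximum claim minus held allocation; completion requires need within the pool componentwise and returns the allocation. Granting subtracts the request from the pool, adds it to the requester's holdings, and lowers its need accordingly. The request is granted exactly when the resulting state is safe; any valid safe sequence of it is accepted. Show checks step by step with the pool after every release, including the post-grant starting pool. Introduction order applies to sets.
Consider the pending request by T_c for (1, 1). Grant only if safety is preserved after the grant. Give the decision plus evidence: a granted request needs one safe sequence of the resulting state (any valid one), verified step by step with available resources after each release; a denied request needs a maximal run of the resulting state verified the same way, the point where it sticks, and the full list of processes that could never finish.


GRANT: granting preserves safety; a valid post-grant sequence is T_i, T_c, T_e, T_g, T_b, T_f, T_d.
Key observation: granting shrinks the pool to (2, 2), yet T_i still fits and the chain goes through.
Verifying the post-grant state step by step:
  pool = (2, 2)
  T_i needs (2, 1) <= (2, 2) -> finishes; pool += (3, 0) = (5, 2)
  T_c needs (3, 1) <= (5, 2) -> finishes; pool += (4, 1) = (9, 3)
  T_e needs (3, 3) <= (9, 3) -> finishes; pool += (1, 1) = (10, 4)
  T_g needs (2, 4) <= (10, 4) -> finishes; pool += (2, 2) = (12, 6)
  T_b needs (1, 3) <= (12, 6) -> finishes; pool += (0, 1) = (12, 7)
  T_f needs (7, 1) <= (12, 7) -> finishes; pool += (1, 0) = (13, 7)
  T_d needs (4, 4) <= (13, 7) -> finishes; pool += (1, 1) = (14, 8)


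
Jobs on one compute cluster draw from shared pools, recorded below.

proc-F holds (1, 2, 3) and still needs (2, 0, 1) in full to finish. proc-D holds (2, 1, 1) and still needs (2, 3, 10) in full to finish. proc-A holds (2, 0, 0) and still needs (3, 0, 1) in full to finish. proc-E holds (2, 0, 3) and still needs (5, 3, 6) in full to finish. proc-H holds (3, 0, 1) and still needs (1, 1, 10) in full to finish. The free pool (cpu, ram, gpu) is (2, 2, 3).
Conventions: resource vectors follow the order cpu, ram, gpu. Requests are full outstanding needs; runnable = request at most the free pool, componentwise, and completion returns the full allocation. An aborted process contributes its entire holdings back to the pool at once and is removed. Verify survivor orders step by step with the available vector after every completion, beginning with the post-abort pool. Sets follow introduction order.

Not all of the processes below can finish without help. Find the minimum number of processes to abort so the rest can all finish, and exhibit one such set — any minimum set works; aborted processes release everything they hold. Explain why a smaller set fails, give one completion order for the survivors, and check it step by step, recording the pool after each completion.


Minimum abort set: proc-D.
Key observation: the deadlocked proc-H becomes finishable only because proc-D released (2, 1, 1); it completes at step 4 below.
Why nothing smaller works: aborting no one leaves the state deadlocked as given.
The survivors complete as proc-F, proc-E, proc-A, proc-H. Check, step by step (starting from the post-abort pool):
  pool = (4, 3, 4)
  proc-F: need (2, 0, 1) fits (4, 3, 4); releases (1, 2, 3), pool now (5, 5, 7)
  proc-E: need (5, 3, 6) fits (5, 5, 7); releases (2, 0, 3), pool now (7, 5, 10)
  proc-A: need (3, 0, 1) fits (7, 5, 10); releases (2, 0, 0), pool now (9, 5, 10)
  proc-H: need (1, 1, 10) fits (9, 5, 10); releases (3, 0, 1), pool now (12, 5, 11)


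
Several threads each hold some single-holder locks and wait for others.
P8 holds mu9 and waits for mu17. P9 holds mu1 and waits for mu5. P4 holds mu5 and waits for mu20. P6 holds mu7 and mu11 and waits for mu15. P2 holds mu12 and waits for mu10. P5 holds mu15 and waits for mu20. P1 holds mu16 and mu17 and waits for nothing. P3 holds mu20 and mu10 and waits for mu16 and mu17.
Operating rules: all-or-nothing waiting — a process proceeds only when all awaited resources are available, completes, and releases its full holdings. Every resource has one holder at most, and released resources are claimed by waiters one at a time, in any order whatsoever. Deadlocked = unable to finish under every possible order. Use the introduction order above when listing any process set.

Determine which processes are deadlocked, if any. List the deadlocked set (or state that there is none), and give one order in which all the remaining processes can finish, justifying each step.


The deadlocked set is empty.
Key observation: the waits form no ring: some process can always run, and its releases unblock the others one by one.
One completion order for the rest: P1, P8, P3, P4, P5, P2, P6, P9.
Walking it through:
  P1 waits on nothing -> runs at once and releases mu16 and mu17
  P8 waits on mu17 — all released -> runs and releases mu9
  P3 waits on mu16 and mu17 — all released -> runs and releases mu20 and mu10
  P4 waits on mu20 — all released -> runs and releases mu5
  P5 waits on mu20 — all released -> runs and releases mu15
  P2 waits on mu10 — all released -> runs and releases mu12
  P6 waits on mu15 — all released -> runs and releases mu7 and mu11
  P9 waits on mu5 — all released -> runs and releases mu1


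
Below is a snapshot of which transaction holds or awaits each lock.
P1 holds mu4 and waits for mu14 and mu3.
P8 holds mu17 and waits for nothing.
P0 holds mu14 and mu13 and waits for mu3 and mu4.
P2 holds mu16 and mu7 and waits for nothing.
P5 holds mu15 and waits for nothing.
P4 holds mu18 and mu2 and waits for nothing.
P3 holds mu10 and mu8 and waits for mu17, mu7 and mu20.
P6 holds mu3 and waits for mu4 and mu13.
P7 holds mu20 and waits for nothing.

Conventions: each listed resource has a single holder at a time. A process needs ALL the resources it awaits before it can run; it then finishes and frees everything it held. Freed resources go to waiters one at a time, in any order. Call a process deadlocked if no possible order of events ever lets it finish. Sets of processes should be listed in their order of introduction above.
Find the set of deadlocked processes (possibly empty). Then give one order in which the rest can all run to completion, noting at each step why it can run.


Deadlocked: P1, P0 and P6.
Key observation: the cycle P1 -> P0 -> P1 can never break — each member waits on the next; P6 is caught in further circular waits.
One completion order for the rest: P7, P2, P4, P8, P3, P5.
Check, step by step:
  run P7 (it waits on nothing); releases mu20
  run P2 (it waits on nothing); releases mu16 and mu7
  run P4 (it waits on nothing); releases mu18 and mu2
  run P8 (it waits on nothing); releases mu17
  run P3 (all its waits — mu17, mu7 and mu20 — are resolved); releases mu10 and mu8
  run P5 (it waits on nothing); releases mu15


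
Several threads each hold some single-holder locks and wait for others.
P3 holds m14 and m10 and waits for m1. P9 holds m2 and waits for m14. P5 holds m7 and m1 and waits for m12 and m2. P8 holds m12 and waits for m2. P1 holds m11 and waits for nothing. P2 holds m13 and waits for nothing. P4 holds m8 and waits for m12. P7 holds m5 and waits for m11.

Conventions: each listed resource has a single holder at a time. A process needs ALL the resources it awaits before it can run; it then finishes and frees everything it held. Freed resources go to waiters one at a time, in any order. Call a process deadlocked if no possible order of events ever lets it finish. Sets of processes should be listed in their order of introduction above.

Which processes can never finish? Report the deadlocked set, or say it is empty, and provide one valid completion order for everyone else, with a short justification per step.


Deadlocked: P3, P9, P5, P8 and P4.
Key observation: the knot is the closed ring of waits P3 -> P5 -> P9 -> P3; P8 is caught in further circular waits and P4 waits into the deadlock from upstream.
The rest can finish in the order P1, P2, P7.
Step-by-step check:
  run P1 (it waits on nothing); releases m11
  run P2 (it waits on nothing); releases m13
  P7 waits on m11 — all released -> runs and releases m5


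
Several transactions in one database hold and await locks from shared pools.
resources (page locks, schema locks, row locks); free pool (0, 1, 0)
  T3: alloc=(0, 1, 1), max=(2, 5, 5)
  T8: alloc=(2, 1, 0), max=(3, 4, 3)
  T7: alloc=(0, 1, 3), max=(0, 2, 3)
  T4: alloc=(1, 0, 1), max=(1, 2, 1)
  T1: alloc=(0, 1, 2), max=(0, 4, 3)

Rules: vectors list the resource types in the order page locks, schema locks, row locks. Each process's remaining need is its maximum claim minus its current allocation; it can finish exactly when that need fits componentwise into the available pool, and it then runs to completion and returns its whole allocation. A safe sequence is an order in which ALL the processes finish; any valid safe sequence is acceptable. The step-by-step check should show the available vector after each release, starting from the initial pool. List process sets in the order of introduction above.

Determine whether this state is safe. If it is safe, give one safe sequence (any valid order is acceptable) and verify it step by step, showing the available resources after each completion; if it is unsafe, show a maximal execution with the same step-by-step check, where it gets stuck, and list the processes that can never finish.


UNSAFE.
Key observation: even finishing T7, T4 leaves just (1, 2, 4) free — too little schema locks for any of the remaining processes.
The run T7, T4 cannot be extended any further. Check, step by step:
  pool = (0, 1, 0)
  T7: need (0, 1, 0) fits (0, 1, 0); releases (0, 1, 3), pool now (0, 2, 3)
  T4: need (0, 2, 0) fits (0, 2, 3); releases (1, 0, 1), pool now (1, 2, 4)
  blocked: T3 wants (2, 4, 4), pool (1, 2, 4) — not enough page locks and schema locks
  blocked: T8 wants (1, 3, 3), pool (1, 2, 4) — not enough schema locks
  blocked: T1 wants (0, 3, 1), pool (1, 2, 4) — not enough schema locks
Processes that can never finish: T3, T8 and T1.


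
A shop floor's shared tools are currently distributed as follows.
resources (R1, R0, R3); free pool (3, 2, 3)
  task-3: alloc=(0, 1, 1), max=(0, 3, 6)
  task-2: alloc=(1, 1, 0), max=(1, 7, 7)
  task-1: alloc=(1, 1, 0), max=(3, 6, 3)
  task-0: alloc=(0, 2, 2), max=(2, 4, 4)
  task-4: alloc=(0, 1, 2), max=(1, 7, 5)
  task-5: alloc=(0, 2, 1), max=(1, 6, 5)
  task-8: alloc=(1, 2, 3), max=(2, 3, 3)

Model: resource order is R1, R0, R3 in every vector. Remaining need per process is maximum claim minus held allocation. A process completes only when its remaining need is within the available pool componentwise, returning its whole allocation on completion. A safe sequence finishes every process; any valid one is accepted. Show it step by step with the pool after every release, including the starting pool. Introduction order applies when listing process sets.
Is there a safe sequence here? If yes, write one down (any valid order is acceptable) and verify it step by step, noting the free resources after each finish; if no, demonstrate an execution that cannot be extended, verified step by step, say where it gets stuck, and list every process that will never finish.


SAFE — a valid safe sequence is task-8, task-3, task-5, task-1, task-0, task-4, task-2.
Key observation: nothing binds to the last unit here — the tightest requested-resource margin is 1, first seen at task-8 ((1, 1, 0) against (3, 2, 3)).
Step-by-step check:
  pool = (3, 2, 3)
  task-8: need (1, 1, 0) fits (3, 2, 3); releases (1, 2, 3), pool now (4, 4, 6)
  task-3: need (0, 2, 5) fits (4, 4, 6); releases (0, 1, 1), pool now (4, 5, 7)
  task-5: need (1, 4, 4) fits (4, 5, 7); releases (0, 2, 1), pool now (4, 7, 8)
  task-1: need (2, 5, 3) fits (4, 7, 8); releases (1, 1, 0), pool now (5, 8, 8)
  task-0: need (2, 2, 2) fits (5, 8, 8); releases (0, 2, 2), pool now (5, 10, 10)
  task-4: need (1, 6, 3) fits (5, 10, 10); releases (0, 1, 2), pool now (5, 11, 12)
  task-2: need (0, 6, 7) fits (5, 11, 12); releases (1, 1, 0), pool now (6, 12, 12)


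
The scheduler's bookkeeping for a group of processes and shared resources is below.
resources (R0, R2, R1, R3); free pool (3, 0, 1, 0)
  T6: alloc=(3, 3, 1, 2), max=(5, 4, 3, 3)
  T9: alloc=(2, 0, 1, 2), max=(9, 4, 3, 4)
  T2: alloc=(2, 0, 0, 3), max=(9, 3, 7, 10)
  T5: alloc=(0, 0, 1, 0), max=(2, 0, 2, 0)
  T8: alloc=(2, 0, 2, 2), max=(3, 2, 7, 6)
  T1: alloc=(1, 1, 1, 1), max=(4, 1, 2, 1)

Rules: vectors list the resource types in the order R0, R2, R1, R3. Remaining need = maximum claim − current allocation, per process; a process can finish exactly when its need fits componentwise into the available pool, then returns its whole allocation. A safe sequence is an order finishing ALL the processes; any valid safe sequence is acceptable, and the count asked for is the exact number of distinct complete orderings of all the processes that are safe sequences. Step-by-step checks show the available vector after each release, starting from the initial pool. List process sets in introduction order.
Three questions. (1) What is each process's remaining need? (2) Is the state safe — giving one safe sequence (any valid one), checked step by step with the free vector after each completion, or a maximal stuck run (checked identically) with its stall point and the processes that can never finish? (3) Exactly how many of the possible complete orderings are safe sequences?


(1) Outstanding need per process (order R0, R2, R1, R3):
  T6: (2, 1, 2, 1)
  T9: (7, 4, 2, 2)
  T2: (7, 3, 7, 7)
  T5: (2, 0, 1, 0)
  T8: (1, 2, 5, 4)
  T1: (3, 0, 1, 0)
(2) The state is SAFE; one workable sequence: T5, T1, T6, T9, T8, T2.
Key observation: T5 marks the first exact bind of the order: its need (2, 0, 1, 0) fits the free (3, 0, 1, 0) with zero slack on a requested resource.
Verifying each step:
  pool = (3, 0, 1, 0)
  T5: need (2, 0, 1, 0) fits (3, 0, 1, 0); releases (0, 0, 1, 0), pool now (3, 0, 2, 0)
  T1: need (3, 0, 1, 0) fits (3, 0, 2, 0); releases (1, 1, 1, 1), pool now (4, 1, 3, 1)
  T6: need (2, 1, 2, 1) fits (4, 1, 3, 1); releases (3, 3, 1, 2), pool now (7, 4, 4, 3)
  T9: need (7, 4, 2, 2) fits (7, 4, 4, 3); releases (2, 0, 1, 2), pool now (9, 4, 5, 5)
  T8: need (1, 2, 5, 4) fits (9, 4, 5, 5); releases (2, 0, 2, 2), pool now (11, 4, 7, 7)
  T2: need (7, 3, 7, 7) fits (11, 4, 7, 7); releases (2, 0, 0, 3), pool now (13, 4, 7, 10)
(3) The exact count: 4 of the possible complete orderings are safe sequences.


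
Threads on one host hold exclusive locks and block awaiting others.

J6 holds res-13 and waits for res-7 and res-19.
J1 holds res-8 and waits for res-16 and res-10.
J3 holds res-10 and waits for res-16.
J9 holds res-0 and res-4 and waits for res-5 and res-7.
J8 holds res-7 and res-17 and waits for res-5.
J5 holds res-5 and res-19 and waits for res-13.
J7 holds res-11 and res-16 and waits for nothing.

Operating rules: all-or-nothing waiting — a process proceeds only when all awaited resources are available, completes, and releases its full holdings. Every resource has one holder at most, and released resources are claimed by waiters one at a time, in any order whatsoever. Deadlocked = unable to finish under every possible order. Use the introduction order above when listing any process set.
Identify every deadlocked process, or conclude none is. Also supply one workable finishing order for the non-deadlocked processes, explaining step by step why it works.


Deadlocked: J6, J9, J8 and J5.
Key observation: along J6 -> J8 -> J5 -> J6, each member waits on what the next one holds — a deadlock; J9 waits into the deadlock from upstream.
One completion order for the rest: J7, J3, J1.
Check, step by step:
  J7 waits on nothing -> runs at once and releases res-11 and res-16
  J3 waits on res-16 — all released -> runs and releases res-10
  J1 waits on res-16 and res-10 — all released -> runs and releases res-8


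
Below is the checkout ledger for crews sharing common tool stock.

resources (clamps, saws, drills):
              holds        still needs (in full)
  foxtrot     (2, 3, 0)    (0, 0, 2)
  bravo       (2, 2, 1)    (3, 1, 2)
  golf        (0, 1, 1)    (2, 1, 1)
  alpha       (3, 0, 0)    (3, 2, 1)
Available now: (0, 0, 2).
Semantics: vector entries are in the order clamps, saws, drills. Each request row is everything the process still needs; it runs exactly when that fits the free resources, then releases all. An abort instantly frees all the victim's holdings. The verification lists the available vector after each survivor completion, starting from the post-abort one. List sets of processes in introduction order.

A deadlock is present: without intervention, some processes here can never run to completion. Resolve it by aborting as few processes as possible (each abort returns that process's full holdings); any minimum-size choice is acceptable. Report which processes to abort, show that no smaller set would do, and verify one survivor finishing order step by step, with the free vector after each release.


Abort bravo.
Key observation: alpha had no path to completion before; after the abort of bravo ((2, 2, 1) returned), step 3 is where it fits.
Why nothing smaller works: aborting no one leaves the state deadlocked as given.
One survivor order: foxtrot, golf, alpha. Step-by-step check (post-abort pool first):
  pool = (2, 2, 3)
  foxtrot: need (0, 0, 2) fits (2, 2, 3); releases (2, 3, 0), pool now (4, 5, 3)
  golf: need (2, 1, 1) fits (4, 5, 3); releases (0, 1, 1), pool now (4, 6, 4)
  alpha: need (3, 2, 1) fits (4, 6, 4); releases (3, 0, 0), pool now (7, 6, 4)


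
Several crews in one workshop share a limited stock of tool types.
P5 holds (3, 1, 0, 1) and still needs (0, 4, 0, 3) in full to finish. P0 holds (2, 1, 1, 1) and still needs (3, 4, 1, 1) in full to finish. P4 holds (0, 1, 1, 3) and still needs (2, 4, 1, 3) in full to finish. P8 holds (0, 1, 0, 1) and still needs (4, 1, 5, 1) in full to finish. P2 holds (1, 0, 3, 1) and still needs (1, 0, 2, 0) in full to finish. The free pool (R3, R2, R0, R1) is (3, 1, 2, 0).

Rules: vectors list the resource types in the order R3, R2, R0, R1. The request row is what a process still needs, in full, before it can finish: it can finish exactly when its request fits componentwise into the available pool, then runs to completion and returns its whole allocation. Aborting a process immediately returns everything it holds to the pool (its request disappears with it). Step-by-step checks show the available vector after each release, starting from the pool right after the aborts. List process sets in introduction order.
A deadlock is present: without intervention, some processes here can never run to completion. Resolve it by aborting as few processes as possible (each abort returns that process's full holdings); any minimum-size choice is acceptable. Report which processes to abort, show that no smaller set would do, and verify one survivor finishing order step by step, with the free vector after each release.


Minimum abort set: P5 and P0.
Key observation: P4 had no path to completion before; after the abort of P5 and P0 ((5, 2, 1, 2) returned), step 3 is where it fits.
Minimality, checking each single-abort alternative: P5 alone leaves P0 blocked (short on R2); P0 alone leaves P5 blocked (short on R2); P4 alone leaves P5 blocked (short on R2); P8 alone leaves P5 blocked (short on R2 and R1); P2 alone leaves P5 blocked (short on R2 and R1).
The survivors complete as P2, P8, P4. Walking it through (starting from the post-abort pool):
  pool = (8, 3, 3, 2)
  P2 needs (1, 0, 2, 0) <= (8, 3, 3, 2) -> finishes; pool += (1, 0, 3, 1) = (9, 3, 6, 3)
  P8 needs (4, 1, 5, 1) <= (9, 3, 6, 3) -> finishes; pool += (0, 1, 0, 1) = (9, 4, 6, 4)
  P4 needs (2, 4, 1, 3) <= (9, 4, 6, 4) -> finishes; pool += (0, 1, 1, 3) = (9, 5, 7, 7)


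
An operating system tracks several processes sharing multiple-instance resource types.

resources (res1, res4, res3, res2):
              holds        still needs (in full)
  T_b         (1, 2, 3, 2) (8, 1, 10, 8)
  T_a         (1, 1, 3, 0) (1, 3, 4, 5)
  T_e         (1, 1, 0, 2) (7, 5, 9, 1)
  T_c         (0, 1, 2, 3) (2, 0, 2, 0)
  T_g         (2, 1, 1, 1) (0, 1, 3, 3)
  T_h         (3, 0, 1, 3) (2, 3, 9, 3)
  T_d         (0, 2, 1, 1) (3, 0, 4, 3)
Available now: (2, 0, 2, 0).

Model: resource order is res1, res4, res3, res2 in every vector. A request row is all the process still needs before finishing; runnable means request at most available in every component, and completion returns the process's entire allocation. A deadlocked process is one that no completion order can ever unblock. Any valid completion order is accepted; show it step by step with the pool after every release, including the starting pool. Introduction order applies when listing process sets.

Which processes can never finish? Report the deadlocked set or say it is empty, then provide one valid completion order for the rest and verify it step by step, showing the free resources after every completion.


No process is deadlocked.
Key observation: T_c leads a chain of completions in which each release enables another process.
One completion order for the rest: T_c, T_g, T_d, T_a, T_h, T_e, T_b. Check, step by step:
  pool = (2, 0, 2, 0)
  run T_c (needs (2, 0, 2, 0), free (2, 0, 2, 0)); after release of (0, 1, 2, 3) the pool is (2, 1, 4, 3)
  run T_g (needs (0, 1, 3, 3), free (2, 1, 4, 3)); after release of (2, 1, 1, 1) the pool is (4, 2, 5, 4)
  run T_d (needs (3, 0, 4, 3), free (4, 2, 5, 4)); after release of (0, 2, 1, 1) the pool is (4, 4, 6, 5)
  run T_a (needs (1, 3, 4, 5), free (4, 4, 6, 5)); after release of (1, 1, 3, 0) the pool is (5, 5, 9, 5)
  run T_h (needs (2, 3, 9, 3), free (5, 5, 9, 5)); after release of (3, 0, 1, 3) the pool is (8, 5, 10, 8)
  run T_e (needs (7, 5, 9, 1), free (8, 5, 10, 8)); after release of (1, 1, 0, 2) the pool is (9, 6, 10, 10)
  run T_b (needs (8, 1, 10, 8), free (9, 6, 10, 10)); after release of (1, 2, 3, 2) the pool is (10, 8, 13, 12)


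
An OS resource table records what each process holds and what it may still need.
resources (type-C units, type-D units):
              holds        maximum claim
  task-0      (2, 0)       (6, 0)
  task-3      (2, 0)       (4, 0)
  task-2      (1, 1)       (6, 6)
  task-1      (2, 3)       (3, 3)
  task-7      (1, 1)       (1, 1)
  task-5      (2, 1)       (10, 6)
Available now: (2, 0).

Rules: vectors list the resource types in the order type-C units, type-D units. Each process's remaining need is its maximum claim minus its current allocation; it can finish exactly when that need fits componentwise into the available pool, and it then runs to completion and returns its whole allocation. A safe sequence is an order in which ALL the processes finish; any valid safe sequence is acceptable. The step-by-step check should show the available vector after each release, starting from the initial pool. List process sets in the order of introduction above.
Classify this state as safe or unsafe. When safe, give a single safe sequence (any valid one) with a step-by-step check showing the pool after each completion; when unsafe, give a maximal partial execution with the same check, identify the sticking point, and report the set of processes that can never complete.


UNSAFE — no complete ordering exists.
Key observation: even finishing task-3, task-7, task-1, task-0 leaves just (9, 4) free — too little type-D units for any of the remaining processes.
The run task-3, task-7, task-1, task-0 cannot be extended any further. Step-by-step check:
  pool = (2, 0)
  task-3 needs (2, 0) <= (2, 0) -> finishes; pool += (2, 0) = (4, 0)
  task-7 needs (0, 0) <= (4, 0) -> finishes; pool += (1, 1) = (5, 1)
  task-1 needs (1, 0) <= (5, 1) -> finishes; pool += (2, 3) = (7, 4)
  task-0 needs (4, 0) <= (7, 4) -> finishes; pool += (2, 0) = (9, 4)
  task-2 cannot run: need (5, 5) vs free (9, 4) (insufficient type-D units)
  task-5 cannot run: need (8, 5) vs free (9, 4) (insufficient type-D units)
Processes that can never finish: task-2 and task-5.


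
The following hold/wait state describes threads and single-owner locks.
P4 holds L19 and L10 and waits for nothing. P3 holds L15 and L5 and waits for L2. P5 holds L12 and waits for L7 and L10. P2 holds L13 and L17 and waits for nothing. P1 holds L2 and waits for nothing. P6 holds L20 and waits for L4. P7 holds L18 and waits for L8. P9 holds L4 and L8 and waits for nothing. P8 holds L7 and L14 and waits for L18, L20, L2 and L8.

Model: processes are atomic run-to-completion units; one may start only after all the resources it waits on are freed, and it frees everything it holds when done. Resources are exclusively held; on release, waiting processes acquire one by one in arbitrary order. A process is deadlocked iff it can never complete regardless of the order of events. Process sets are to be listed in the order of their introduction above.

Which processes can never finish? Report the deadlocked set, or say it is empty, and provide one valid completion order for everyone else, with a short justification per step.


No process is deadlocked.
Key observation: the wait graph is acyclic; completion cascades from the unblocked processes through everyone else.
The rest can finish in the order P4, P9, P1, P6, P7, P2, P3, P8, P5.
Verifying each step:
  P4: no waits; runs immediately, freeing L19 and L10
  P9: no waits; runs immediately, freeing L4 and L8
  P1: no waits; runs immediately, freeing L2
  P6 waits on L4 — all released -> runs and releases L20
  P7 waits on L8 — all released -> runs and releases L18
  P2: no waits; runs immediately, freeing L13 and L17
  P3 waits on L2 — all released -> runs and releases L15 and L5
  P8 waits on L18, L20, L2 and L8 — all released -> runs and releases L7 and L14
  P5 waits on L7 and L10 — all released -> runs and releases L12
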